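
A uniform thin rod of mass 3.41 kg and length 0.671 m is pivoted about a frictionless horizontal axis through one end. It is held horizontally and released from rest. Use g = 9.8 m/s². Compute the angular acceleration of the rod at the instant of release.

About the pivot, I = (1/3)ML² = (1/3)(3.41)(0.671)² = 0.5118 kg·m².
The weight acts at the center, a distance L/2 = 0.3355 m from the pivot; τ = Mg(L/2) = 11.21 N·m.
α = τ/I = 11.21/0.5118 = 21.91 rad/s².
(Equivalently α = (3g/(2L)) = 21.91 rad/s².)

α ≈ 21.9 rad/s²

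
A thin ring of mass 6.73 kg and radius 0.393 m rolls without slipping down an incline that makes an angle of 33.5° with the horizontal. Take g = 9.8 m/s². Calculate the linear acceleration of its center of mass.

a ≈ 2.70 m/s²

Translation along the incline: Mg sinθ − f = Ma.
Rotation about the center: fR = Iα with I = MR². No-slip gives a = αR, so f = (I/R²)a = M a.
Substituting: Mg sinθ = (1 + 1.000)Ma, so a = g sinθ/(1 + 1.000) = (9.8) sin 33.5° / 2.000 = 2.704 m/s².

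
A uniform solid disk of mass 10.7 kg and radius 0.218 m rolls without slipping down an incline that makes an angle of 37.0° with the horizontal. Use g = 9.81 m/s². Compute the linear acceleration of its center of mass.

Translation along the incline: Mg sinθ − f = Ma.
Rotation about the center: fR = Iα with I = ½MR². No-slip gives a = αR, so f = (I/R²)a = (1/2)M a.
Substituting: Mg sinθ = (1 + 0.5000)Ma, so a = g sinθ/(1 + 0.5000) = (9.81) sin 37.0° / 1.500 = 3.936 m/s².

a ≈ 3.94 m/s²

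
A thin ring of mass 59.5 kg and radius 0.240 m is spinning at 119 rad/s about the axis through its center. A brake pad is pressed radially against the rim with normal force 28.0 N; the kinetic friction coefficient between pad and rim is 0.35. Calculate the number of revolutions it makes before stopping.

≈ 1640 revolutions

I = MR² = (59.5)(0.240)² = 3.427 kg·m².
Friction force f = μN = (0.35)(28.0) = 9.800 N at the rim; torque magnitude τ = fR = 2.352 N·m, opposing ω.
|α| = τ/I = 2.352/3.427 = 0.6863 rad/s² (deceleration).
ω² = ω₀² − 2|α|θ with ω = 0 ⇒ θ = ω₀²/(2|α|) = 10320 rad = 1642 rev.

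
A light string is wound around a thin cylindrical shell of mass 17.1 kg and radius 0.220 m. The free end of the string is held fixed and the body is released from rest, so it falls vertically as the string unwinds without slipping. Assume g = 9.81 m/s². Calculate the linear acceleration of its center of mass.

a ≈ 4.91 m/s²

Translation: Mg − T = Ma. Rotation about the center: TR = Iα with I = MR².
With a = αR: T = (I/R²)a = M a, so Mg = (1 + 1.000)Ma.
a = g/(1 + 1.000) = 9.81/2.000 = 4.905 m/s².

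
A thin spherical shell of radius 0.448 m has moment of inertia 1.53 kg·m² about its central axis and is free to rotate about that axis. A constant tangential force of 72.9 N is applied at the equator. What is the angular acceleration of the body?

α ≈ 21.3 rad/s²

τ = F R = (72.9)(0.448) = 32.66 N·m.
Newton's second law for rotation, τ = Iα, gives α = τ/I = 32.66/1.530 = 21.35 rad/s².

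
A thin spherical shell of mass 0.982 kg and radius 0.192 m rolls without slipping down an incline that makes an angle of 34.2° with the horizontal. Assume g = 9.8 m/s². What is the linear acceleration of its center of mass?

a ≈ 3.31 m/s²

Translation along the incline: Mg sinθ − f = Ma.
Rotation about the center: fR = Iα with I = (2/3)MR². No-slip gives a = αR, so f = (I/R²)a = (2/3)M a.
Substituting: Mg sinθ = (1 + 0.6667)Ma, so a = g sinθ/(1 + 0.6667) = (9.8) sin 34.2° / 1.667 = 3.305 m/s².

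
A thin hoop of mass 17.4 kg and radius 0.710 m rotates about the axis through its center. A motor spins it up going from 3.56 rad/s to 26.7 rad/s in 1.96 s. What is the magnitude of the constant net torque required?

I = MR² = (17.4)(0.710)² = 8.771 kg·m².
α = Δω/Δt = (26.7 − 3.56)/1.96 = 11.81 rad/s².
τ = Iα = (8.771)(11.81) = 103.6 N·m.

τ ≈ 104 N·m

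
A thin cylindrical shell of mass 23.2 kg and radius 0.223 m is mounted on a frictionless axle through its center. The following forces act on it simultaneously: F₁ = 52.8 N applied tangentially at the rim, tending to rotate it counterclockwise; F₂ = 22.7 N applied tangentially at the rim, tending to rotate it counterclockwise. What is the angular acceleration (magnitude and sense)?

α ≈ 14.6 rad/s², counterclockwise

I = MR² = (23.2)(0.223)² = 1.154 kg·m².
Taking counterclockwise as positive: τ₁ = +(52.8)(0.223) = +11.77 N·m; τ₂ = +(22.7)(0.223) = +5.062 N·m.
Net torque τ = 16.84 N·m.
α = τ/I = 16.84/1.154 = 14.59 rad/s².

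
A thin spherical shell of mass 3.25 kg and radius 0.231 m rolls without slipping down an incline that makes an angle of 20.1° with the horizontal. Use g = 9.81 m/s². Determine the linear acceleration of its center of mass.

a ≈ 2.02 m/s²

Translation along the incline: Mg sinθ − f = Ma.
Rotation about the center: fR = Iα with I = (2/3)MR². No-slip gives a = αR, so f = (I/R²)a = (2/3)M a.
Substituting: Mg sinθ = (1 + 0.6667)Ma, so a = g sinθ/(1 + 0.6667) = (9.81) sin 20.1° / 1.667 = 2.023 m/s².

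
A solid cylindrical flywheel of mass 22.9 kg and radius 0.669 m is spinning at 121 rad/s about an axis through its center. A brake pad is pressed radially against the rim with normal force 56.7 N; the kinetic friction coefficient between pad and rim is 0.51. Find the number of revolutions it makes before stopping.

≈ 309 revolutions

I = ½MR² = (1/2)(22.9)(0.669)² = 5.125 kg·m².
Friction force f = μN = (0.51)(56.7) = 28.92 N at the rim; torque magnitude τ = fR = 19.35 N·m, opposing ω.
|α| = τ/I = 19.35/5.125 = 3.775 rad/s² (deceleration).
ω² = ω₀² − 2|α|θ with ω = 0 ⇒ θ = ω₀²/(2|α|) = 1939 rad = 308.6 rev.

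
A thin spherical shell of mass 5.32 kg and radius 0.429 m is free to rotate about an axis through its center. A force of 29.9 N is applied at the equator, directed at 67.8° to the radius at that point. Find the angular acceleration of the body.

I = (2/3)MR² = (2/3)(5.32)(0.429)² = 0.6527 kg·m².
Only the tangential component produces torque: τ = F R sinθ = (29.9)(0.429) sin 67.8° = 11.88 N·m.
From τ = Iα: α = 11.88/0.6527 = 18.19 rad/s².

α ≈ 18.2 rad/s²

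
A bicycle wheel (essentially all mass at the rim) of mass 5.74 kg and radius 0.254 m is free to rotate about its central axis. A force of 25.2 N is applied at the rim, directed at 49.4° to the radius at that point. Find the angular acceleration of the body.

I = MR² = (5.74)(0.254)² = 0.3703 kg·m².
Only the tangential component produces torque: τ = F R sinθ = (25.2)(0.254) sin 49.4° = 4.860 N·m.
Newton's second law for rotation, τ = Iα, gives α = τ/I = 4.860/0.3703 = 13.12 rad/s².

α ≈ 13.1 rad/s²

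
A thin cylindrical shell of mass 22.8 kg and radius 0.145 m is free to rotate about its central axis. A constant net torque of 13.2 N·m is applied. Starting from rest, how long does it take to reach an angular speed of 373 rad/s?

I = MR² = (22.8)(0.145)² = 0.4794 kg·m².
α = τ/I = 13.2/0.4794 = 27.54 rad/s².
ω = αt ⇒ t = ω/α = 373/27.54 = 13.55 s.

t ≈ 13.5 s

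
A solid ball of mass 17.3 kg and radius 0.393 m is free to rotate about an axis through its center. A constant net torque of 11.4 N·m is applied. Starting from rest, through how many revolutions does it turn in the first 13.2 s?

I = (2/5)MR² = (2/5)(17.3)(0.393)² = 1.069 kg·m².
α = τ/I = 11.4/1.069 = 10.67 rad/s².
θ = ½αt² = ½(10.67)(13.2)² = 929.2 rad.
Revolutions = θ/(2π) = 147.9.

≈ 148 revolutions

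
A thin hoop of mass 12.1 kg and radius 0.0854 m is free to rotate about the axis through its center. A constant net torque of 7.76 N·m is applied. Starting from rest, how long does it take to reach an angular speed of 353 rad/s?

I = MR² = (12.1)(0.0854)² = 0.08825 kg·m².
α = τ/I = 7.76/0.08825 = 87.93 rad/s².
ω = αt ⇒ t = ω/α = 353/87.93 = 4.014 s.

t ≈ 4.01 s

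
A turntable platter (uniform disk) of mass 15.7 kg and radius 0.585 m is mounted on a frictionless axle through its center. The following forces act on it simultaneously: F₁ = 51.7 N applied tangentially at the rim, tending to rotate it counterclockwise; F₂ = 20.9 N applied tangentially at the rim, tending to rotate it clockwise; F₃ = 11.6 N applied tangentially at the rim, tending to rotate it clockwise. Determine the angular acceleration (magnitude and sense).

α ≈ 4.18 rad/s², counterclockwise

I = ½MR² = (1/2)(15.7)(0.585)² = 2.686 kg·m².
Taking counterclockwise as positive: τ₁ = +(51.7)(0.585) = +30.24 N·m; τ₂ = −(20.9)(0.585) = −12.23 N·m; τ₃ = −(11.6)(0.585) = −6.786 N·m.
Net torque τ = 11.23 N·m.
α = τ/I = 11.23/2.686 = 4.181 rad/s².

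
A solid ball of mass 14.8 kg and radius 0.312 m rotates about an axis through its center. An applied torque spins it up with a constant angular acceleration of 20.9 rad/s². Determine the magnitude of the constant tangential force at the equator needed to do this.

I = (2/5)MR² = (2/5)(14.8)(0.312)² = 0.5763 kg·m².
The required torque is τ = Iα = (0.5763)(20.90) = 12.04 N·m.
A tangential force at the equator gives τ = FR, so F = τ/R = 12.04/0.312 = 38.60 N.

F ≈ 38.6 N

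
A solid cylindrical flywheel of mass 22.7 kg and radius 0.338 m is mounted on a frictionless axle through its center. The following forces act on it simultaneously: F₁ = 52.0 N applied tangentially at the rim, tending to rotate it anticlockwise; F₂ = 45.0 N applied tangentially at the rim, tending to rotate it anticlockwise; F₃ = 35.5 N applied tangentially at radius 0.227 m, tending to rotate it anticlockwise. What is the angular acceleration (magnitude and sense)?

α ≈ 31.5 rad/s², anticlockwise

I = ½MR² = (1/2)(22.7)(0.338)² = 1.297 kg·m².
Taking anticlockwise as positive: τ₁ = +(52.0)(0.338) = +17.58 N·m; τ₂ = +(45.0)(0.338) = +15.21 N·m; τ₃ = +(35.5)(0.227) = +8.059 N·m.
Net torque τ = 40.84 N·m.
α = τ/I = 40.84/1.297 = 31.50 rad/s².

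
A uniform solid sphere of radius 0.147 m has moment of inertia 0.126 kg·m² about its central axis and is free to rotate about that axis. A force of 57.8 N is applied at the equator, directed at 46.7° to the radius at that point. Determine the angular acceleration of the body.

Only the tangential component produces torque: τ = F R sinθ = (57.8)(0.147) sin 46.7° = 6.184 N·m.
From τ = Iα: α = 6.184/0.1260 = 49.08 rad/s².

α ≈ 49.1 rad/s²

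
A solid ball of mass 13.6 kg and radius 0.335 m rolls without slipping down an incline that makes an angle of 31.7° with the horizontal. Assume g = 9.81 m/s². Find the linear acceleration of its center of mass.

a ≈ 3.68 m/s²

Translation along the incline: Mg sinθ − f = Ma.
Rotation about the center: fR = Iα with I = (2/5)MR². No-slip gives a = αR, so f = (I/R²)a = (2/5)M a.
Substituting: Mg sinθ = (1 + 0.4000)Ma, so a = g sinθ/(1 + 0.4000) = (9.81) sin 31.7° / 1.400 = 3.682 m/s².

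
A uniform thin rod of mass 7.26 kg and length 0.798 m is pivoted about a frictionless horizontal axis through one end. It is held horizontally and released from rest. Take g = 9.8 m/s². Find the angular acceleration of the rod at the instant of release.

α ≈ 18.4 rad/s²

About the pivot, I = (1/3)ML² = (1/3)(7.26)(0.798)² = 1.541 kg·m².
The weight acts at the center, a distance L/2 = 0.3990 m from the pivot; τ = Mg(L/2) = 28.39 N·m.
α = τ/I = 28.39/1.541 = 18.42 rad/s².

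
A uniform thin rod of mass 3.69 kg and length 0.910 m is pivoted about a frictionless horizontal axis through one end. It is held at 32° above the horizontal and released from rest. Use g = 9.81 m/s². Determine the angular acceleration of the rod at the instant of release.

About the pivot, I = (1/3)ML² = (1/3)(3.69)(0.910)² = 1.019 kg·m².
The weight acts at the center, a distance L/2 = 0.4550 m from the pivot; τ = Mg(L/2) cos 32° = 13.97 N·m.
α = τ/I = 13.97/1.019 = 13.71 rad/s².
(Equivalently α = (3g/(2L)) cos 32° = 13.71 rad/s².)

α ≈ 13.7 rad/s²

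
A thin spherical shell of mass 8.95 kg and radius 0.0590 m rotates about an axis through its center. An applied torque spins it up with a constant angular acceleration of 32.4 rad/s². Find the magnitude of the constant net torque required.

I = (2/3)MR² = (2/3)(8.95)(0.0590)² = 0.02077 kg·m².
τ = Iα = (0.02077)(32.40) = 0.6729 N·m.

τ ≈ 0.673 N·m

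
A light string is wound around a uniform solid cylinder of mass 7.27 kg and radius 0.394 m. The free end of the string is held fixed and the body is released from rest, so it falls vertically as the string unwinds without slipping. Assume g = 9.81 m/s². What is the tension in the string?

Translation: Mg − T = Ma. Rotation about the center: TR = Iα with I = ½MR².
With a = αR: T = (I/R²)a = (1/2)M a, so Mg = (1 + 0.5000)Ma.
a = g/(1 + 0.5000) = 9.81/1.500 = 6.540 m/s².
T = 0.5000·M·a = (0.5000)(7.27)(6.540) = 23.77 N.

T ≈ 23.8 N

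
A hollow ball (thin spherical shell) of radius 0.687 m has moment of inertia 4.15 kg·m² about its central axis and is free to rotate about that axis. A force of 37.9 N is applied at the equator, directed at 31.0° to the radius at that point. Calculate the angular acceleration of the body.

Only the tangential component produces torque: τ = F R sinθ = (37.9)(0.687) sin 31.0° = 13.41 N·m.
Newton's second law for rotation, τ = Iα, gives α = τ/I = 13.41/4.150 = 3.231 rad/s².

α ≈ 3.23 rad/s²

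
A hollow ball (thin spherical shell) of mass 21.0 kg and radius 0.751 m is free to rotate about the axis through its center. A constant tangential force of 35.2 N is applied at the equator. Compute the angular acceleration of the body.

I = (2/3)MR² = (2/3)(21.0)(0.751)² = 7.896 kg·m².
τ = F R = (35.2)(0.751) = 26.44 N·m.
From τ = Iα: α = 26.44/7.896 = 3.348 rad/s².

α ≈ 3.35 rad/s²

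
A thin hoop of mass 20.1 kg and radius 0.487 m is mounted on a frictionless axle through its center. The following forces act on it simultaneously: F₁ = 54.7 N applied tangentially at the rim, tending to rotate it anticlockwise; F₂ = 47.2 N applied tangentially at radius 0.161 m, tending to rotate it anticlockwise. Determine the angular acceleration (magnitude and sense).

I = MR² = (20.1)(0.487)² = 4.767 kg·m².
Taking anticlockwise as positive: τ₁ = +(54.7)(0.487) = +26.64 N·m; τ₂ = +(47.2)(0.161) = +7.599 N·m.
Net torque τ = 34.24 N·m.
α = τ/I = 34.24/4.767 = 7.182 rad/s².

α ≈ 7.18 rad/s², anticlockwise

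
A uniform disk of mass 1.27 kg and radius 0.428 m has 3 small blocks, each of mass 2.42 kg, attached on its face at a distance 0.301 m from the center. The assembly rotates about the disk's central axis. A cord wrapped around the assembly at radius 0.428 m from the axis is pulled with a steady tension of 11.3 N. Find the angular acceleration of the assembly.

I_disk = ½MR² = ½(1.27)(0.428)² = 0.1163 kg·m².
I_blocks = 3·m·r² = 3(2.42)(0.301)² = 0.6578 kg·m².
Total I = 0.7741 kg·m².
τ = F r = (11.3)(0.428) = 4.836 N·m.
α = τ/I = 4.836/0.7741 = 6.248 rad/s².

α ≈ 6.25 rad/s²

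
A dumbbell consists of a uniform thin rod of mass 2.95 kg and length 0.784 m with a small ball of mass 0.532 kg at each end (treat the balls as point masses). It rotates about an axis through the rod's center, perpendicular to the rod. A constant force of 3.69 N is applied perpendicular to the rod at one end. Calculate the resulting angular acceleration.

α ≈ 4.60 rad/s²

I_rod = (1/12)ML² = (1/12)(2.95)(0.784)² = 0.1511 kg·m².
I_balls = 2·m·(L/2)² = 2(0.532)(0.3920)² = 0.1635 kg·m².
Total I = 0.3146 kg·m².
τ = F·(L/2) = (3.69)(0.392) = 1.446 N·m.
α = τ/I = 1.446/0.3146 = 4.598 rad/s².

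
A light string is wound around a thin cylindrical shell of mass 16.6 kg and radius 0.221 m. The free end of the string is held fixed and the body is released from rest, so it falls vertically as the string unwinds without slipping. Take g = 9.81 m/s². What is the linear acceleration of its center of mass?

Translation: Mg − T = Ma. Rotation about the center: TR = Iα with I = MR².
With a = αR: T = (I/R²)a = M a, so Mg = (1 + 1.000)Ma.
a = g/(1 + 1.000) = 9.81/2.000 = 4.905 m/s².

a ≈ 4.91 m/s²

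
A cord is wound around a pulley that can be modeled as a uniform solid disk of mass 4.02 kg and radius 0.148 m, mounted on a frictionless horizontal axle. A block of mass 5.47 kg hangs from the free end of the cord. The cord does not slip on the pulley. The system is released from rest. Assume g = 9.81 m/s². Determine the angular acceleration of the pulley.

I = ½MR² = (1/2)(4.02)(0.148)² = 0.04403 kg·m².
Block: mg − T = ma. Pulley: TR = Iα. No-slip: a = αR, so T = (I/R²)a = 2.010·a.
Then mg = (m + 2.010)a, so a = (5.47)(9.81)/(5.47 + 2.010) = 7.174 m/s².
α = a/R = 7.174/0.148 = 48.47 rad/s².

α ≈ 48.5 rad/s²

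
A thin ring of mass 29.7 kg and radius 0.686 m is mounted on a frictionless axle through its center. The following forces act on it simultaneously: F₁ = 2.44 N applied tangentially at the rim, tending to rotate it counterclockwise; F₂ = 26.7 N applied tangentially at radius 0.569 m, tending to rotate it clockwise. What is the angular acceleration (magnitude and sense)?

I = MR² = (29.7)(0.686)² = 13.98 kg·m².
Taking counterclockwise as positive: τ₁ = +(2.44)(0.686) = +1.674 N·m; τ₂ = −(26.7)(0.569) = −15.19 N·m.
Net torque τ = -13.52 N·m.
α = τ/I = -13.52/13.98 = -0.9672 rad/s².

α ≈ 0.967 rad/s², clockwise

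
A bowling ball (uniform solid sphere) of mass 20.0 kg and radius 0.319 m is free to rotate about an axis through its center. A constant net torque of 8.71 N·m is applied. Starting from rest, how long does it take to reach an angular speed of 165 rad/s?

t ≈ 15.4 s

I = (2/5)MR² = (2/5)(20.0)(0.319)² = 0.8141 kg·m².
α = τ/I = 8.71/0.8141 = 10.70 rad/s².
ω = αt ⇒ t = ω/α = 165/10.70 = 15.42 s.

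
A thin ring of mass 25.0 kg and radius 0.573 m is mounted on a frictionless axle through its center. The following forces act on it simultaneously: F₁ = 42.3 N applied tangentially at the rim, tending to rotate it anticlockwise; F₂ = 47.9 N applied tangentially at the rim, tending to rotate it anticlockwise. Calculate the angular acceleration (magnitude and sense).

α ≈ 6.30 rad/s², anticlockwise

I = MR² = (25.0)(0.573)² = 8.208 kg·m².
Taking anticlockwise as positive: τ₁ = +(42.3)(0.573) = +24.24 N·m; τ₂ = +(47.9)(0.573) = +27.45 N·m.
Net torque τ = 51.68 N·m.
α = τ/I = 51.68/8.208 = 6.297 rad/s².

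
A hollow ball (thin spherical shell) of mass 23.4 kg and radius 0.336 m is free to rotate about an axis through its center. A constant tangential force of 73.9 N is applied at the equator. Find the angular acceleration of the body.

α ≈ 14.1 rad/s²

I = (2/3)MR² = (2/3)(23.4)(0.336)² = 1.761 kg·m².
τ = F R = (73.9)(0.336) = 24.83 N·m.
Newton's second law for rotation, τ = Iα, gives α = τ/I = 24.83/1.761 = 14.10 rad/s².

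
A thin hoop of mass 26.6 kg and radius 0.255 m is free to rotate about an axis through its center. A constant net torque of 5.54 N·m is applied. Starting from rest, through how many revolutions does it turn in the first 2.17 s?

≈ 1.20 revolutions

I = MR² = (26.6)(0.255)² = 1.730 kg·m².
α = τ/I = 5.54/1.730 = 3.203 rad/s².
θ = ½αt² = ½(3.203)(2.17)² = 7.541 rad.
Revolutions = θ/(2π) = 1.200.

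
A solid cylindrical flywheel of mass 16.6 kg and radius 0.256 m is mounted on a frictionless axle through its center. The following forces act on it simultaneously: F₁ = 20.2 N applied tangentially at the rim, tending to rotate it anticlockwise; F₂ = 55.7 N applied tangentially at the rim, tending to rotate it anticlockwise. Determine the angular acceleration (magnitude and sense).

I = ½MR² = (1/2)(16.6)(0.256)² = 0.5439 kg·m².
Taking anticlockwise as positive: τ₁ = +(20.2)(0.256) = +5.171 N·m; τ₂ = +(55.7)(0.256) = +14.26 N·m.
Net torque τ = 19.43 N·m.
α = τ/I = 19.43/0.5439 = 35.72 rad/s².

α ≈ 35.7 rad/s², anticlockwise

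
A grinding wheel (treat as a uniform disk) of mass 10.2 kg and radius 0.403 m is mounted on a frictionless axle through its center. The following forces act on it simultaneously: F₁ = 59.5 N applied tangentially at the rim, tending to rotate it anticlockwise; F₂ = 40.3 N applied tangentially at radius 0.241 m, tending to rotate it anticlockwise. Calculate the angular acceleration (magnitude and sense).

α ≈ 40.7 rad/s², anticlockwise

I = ½MR² = (1/2)(10.2)(0.403)² = 0.8283 kg·m².
Taking anticlockwise as positive: τ₁ = +(59.5)(0.403) = +23.98 N·m; τ₂ = +(40.3)(0.241) = +9.712 N·m.
Net torque τ = 33.69 N·m.
α = τ/I = 33.69/0.8283 = 40.68 rad/s².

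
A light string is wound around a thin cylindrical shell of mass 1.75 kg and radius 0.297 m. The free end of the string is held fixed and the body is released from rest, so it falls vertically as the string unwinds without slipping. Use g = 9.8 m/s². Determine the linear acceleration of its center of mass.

Translation: Mg − T = Ma. Rotation about the center: TR = Iα with I = MR².
With a = αR: T = (I/R²)a = M a, so Mg = (1 + 1.000)Ma.
a = g/(1 + 1.000) = 9.8/2.000 = 4.900 m/s².

a ≈ 4.90 m/s²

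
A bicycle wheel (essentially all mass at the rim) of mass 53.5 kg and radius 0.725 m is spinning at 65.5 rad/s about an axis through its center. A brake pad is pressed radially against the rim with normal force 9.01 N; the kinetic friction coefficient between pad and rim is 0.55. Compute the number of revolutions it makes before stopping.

≈ 2670 revolutions

I = MR² = (53.5)(0.725)² = 28.12 kg·m².
Friction force f = μN = (0.55)(9.01) = 4.956 N at the rim; torque magnitude τ = fR = 3.593 N·m, opposing ω.
|α| = τ/I = 3.593/28.12 = 0.1278 rad/s² (deceleration).
ω² = ω₀² − 2|α|θ with ω = 0 ⇒ θ = ω₀²/(2|α|) = 16790 rad = 2672 rev.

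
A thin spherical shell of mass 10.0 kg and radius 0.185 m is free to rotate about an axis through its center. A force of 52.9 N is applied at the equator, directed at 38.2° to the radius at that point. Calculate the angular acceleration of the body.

α ≈ 26.5 rad/s²

I = (2/3)MR² = (2/3)(10.0)(0.185)² = 0.2282 kg·m².
Only the tangential component produces torque: τ = F R sinθ = (52.9)(0.185) sin 38.2° = 6.052 N·m.
Newton's second law for rotation, τ = Iα, gives α = τ/I = 6.052/0.2282 = 26.52 rad/s².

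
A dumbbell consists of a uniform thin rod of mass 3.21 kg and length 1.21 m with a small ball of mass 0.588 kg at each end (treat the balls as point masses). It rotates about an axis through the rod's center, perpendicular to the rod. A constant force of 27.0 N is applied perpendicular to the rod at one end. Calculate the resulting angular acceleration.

α ≈ 19.9 rad/s²

I_rod = (1/12)ML² = (1/12)(3.21)(1.21)² = 0.3916 kg·m².
I_balls = 2·m·(L/2)² = 2(0.588)(0.6050)² = 0.4304 kg·m².
Total I = 0.8221 kg·m².
τ = F·(L/2) = (27.0)(0.605) = 16.34 N·m.
α = τ/I = 16.34/0.8221 = 19.87 rad/s².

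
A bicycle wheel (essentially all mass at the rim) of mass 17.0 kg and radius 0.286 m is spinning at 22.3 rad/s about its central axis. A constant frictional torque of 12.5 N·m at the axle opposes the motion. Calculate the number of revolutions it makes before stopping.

≈ 4.40 revolutions

I = MR² = (17.0)(0.286)² = 1.391 kg·m².
The net torque has magnitude 12.5 N·m, opposing ω.
|α| = τ/I = 12.50/1.391 = 8.989 rad/s² (deceleration).
ω² = ω₀² − 2|α|θ with ω = 0 ⇒ θ = ω₀²/(2|α|) = 27.66 rad = 4.402 rev.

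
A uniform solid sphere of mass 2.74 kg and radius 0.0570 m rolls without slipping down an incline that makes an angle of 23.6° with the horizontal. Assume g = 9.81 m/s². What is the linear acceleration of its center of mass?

a ≈ 2.81 m/s²

Translation along the incline: Mg sinθ − f = Ma.
Rotation about the center: fR = Iα with I = (2/5)MR². No-slip gives a = αR, so f = (I/R²)a = (2/5)M a.
Substituting: Mg sinθ = (1 + 0.4000)Ma, so a = g sinθ/(1 + 0.4000) = (9.81) sin 23.6° / 1.400 = 2.805 m/s².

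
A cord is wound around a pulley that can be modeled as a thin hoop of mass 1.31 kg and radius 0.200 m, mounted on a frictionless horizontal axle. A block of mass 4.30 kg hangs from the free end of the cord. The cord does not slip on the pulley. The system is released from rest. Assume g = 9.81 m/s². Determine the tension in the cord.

T ≈ 9.85 N

I = MR² = (1.31)(0.200)² = 0.05240 kg·m².
Block: mg − T = ma. Pulley: TR = Iα. No-slip: a = αR, so T = (I/R²)a = 1.310·a.
Then mg = (m + 1.310)a, so a = (4.30)(9.81)/(4.30 + 1.310) = 7.519 m/s².
T = 1.310·a = 9.850 N.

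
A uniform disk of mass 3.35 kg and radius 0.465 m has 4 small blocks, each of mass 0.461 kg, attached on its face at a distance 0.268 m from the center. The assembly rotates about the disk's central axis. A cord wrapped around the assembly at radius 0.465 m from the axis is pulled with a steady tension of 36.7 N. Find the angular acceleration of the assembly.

I_disk = ½MR² = ½(3.35)(0.465)² = 0.3622 kg·m².
I_blocks = 4·m·r² = 4(0.461)(0.268)² = 0.1324 kg·m².
Total I = 0.4946 kg·m².
τ = F r = (36.7)(0.465) = 17.07 N·m.
α = τ/I = 17.07/0.4946 = 34.50 rad/s².

α ≈ 34.5 rad/s²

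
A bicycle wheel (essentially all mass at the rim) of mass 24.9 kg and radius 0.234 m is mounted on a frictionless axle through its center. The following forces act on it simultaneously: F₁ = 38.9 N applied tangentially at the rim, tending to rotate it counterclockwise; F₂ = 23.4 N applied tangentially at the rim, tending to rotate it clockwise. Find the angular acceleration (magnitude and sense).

α ≈ 2.66 rad/s², counterclockwise

I = MR² = (24.9)(0.234)² = 1.363 kg·m².
Taking counterclockwise as positive: τ₁ = +(38.9)(0.234) = +9.103 N·m; τ₂ = −(23.4)(0.234) = −5.476 N·m.
Net torque τ = 3.627 N·m.
α = τ/I = 3.627/1.363 = 2.660 rad/s².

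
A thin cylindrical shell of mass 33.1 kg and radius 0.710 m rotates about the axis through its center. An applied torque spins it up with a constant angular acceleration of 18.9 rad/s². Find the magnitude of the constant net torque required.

τ ≈ 315 N·m

I = MR² = (33.1)(0.710)² = 16.69 kg·m².
τ = Iα = (16.69)(18.90) = 315.4 N·m.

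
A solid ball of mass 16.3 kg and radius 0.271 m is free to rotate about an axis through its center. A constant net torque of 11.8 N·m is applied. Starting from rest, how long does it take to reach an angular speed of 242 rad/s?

t ≈ 9.82 s

I = (2/5)MR² = (2/5)(16.3)(0.271)² = 0.4788 kg·m².
α = τ/I = 11.8/0.4788 = 24.64 rad/s².
ω = αt ⇒ t = ω/α = 242/24.64 = 9.820 s.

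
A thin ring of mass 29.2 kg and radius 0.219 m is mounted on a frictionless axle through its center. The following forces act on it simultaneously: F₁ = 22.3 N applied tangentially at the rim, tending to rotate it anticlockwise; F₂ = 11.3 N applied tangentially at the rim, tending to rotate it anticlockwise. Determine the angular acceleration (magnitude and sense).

I = MR² = (29.2)(0.219)² = 1.400 kg·m².
Taking anticlockwise as positive: τ₁ = +(22.3)(0.219) = +4.884 N·m; τ₂ = +(11.3)(0.219) = +2.475 N·m.
Net torque τ = 7.358 N·m.
α = τ/I = 7.358/1.400 = 5.254 rad/s².

α ≈ 5.25 rad/s², anticlockwise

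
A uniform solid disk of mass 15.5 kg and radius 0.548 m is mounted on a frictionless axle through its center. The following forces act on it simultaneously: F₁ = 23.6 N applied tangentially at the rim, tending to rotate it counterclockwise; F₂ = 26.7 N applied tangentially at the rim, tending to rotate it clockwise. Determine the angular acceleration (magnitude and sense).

I = ½MR² = (1/2)(15.5)(0.548)² = 2.327 kg·m².
Taking counterclockwise as positive: τ₁ = +(23.6)(0.548) = +12.93 N·m; τ₂ = −(26.7)(0.548) = −14.63 N·m.
Net torque τ = -1.699 N·m.
α = τ/I = -1.699/2.327 = -0.7299 rad/s².

α ≈ 0.730 rad/s², clockwise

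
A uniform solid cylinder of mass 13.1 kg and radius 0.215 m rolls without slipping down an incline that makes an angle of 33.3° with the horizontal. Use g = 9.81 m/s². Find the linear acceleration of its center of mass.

Translation along the incline: Mg sinθ − f = Ma.
Rotation about the center: fR = Iα with I = ½MR². No-slip gives a = αR, so f = (I/R²)a = (1/2)M a.
Substituting: Mg sinθ = (1 + 0.5000)Ma, so a = g sinθ/(1 + 0.5000) = (9.81) sin 33.3° / 1.500 = 3.591 m/s².

a ≈ 3.59 m/s²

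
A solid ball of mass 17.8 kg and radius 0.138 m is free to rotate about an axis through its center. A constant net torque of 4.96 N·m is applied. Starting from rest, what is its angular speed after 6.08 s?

ω ≈ 222 rad/s

I = (2/5)MR² = (2/5)(17.8)(0.138)² = 0.1356 kg·m².
α = τ/I = 4.96/0.1356 = 36.58 rad/s².
ω = ω₀ + αt = 0 + (36.58)(6.08) = 222.4 rad/s.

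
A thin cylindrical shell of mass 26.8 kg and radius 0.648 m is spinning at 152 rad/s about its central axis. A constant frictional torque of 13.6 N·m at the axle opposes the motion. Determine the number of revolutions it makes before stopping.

≈ 1520 revolutions

I = MR² = (26.8)(0.648)² = 11.25 kg·m².
The net torque has magnitude 13.6 N·m, opposing ω.
|α| = τ/I = 13.60/11.25 = 1.209 rad/s² (deceleration).
ω² = ω₀² − 2|α|θ with ω = 0 ⇒ θ = ω₀²/(2|α|) = 9559 rad = 1521 rev.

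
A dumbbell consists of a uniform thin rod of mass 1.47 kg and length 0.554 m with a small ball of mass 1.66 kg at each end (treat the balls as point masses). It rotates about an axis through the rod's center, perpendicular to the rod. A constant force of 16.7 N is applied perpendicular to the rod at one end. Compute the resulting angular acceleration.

α ≈ 15.8 rad/s²

I_rod = (1/12)ML² = (1/12)(1.47)(0.554)² = 0.03760 kg·m².
I_balls = 2·m·(L/2)² = 2(1.66)(0.2770)² = 0.2547 kg·m².
Total I = 0.2923 kg·m².
τ = F·(L/2) = (16.7)(0.277) = 4.626 N·m.
α = τ/I = 4.626/0.2923 = 15.82 rad/s².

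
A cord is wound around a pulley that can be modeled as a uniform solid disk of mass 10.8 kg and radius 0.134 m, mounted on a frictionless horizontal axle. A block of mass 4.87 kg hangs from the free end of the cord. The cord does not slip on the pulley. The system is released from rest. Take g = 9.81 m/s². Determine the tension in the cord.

I = ½MR² = (1/2)(10.8)(0.134)² = 0.09696 kg·m².
Block: mg − T = ma. Pulley: TR = Iα. No-slip: a = αR, so T = (I/R²)a = 5.400·a.
Then mg = (m + 5.400)a, so a = (4.87)(9.81)/(4.87 + 5.400) = 4.652 m/s².
T = 5.400·a = 25.12 N.

T ≈ 25.1 N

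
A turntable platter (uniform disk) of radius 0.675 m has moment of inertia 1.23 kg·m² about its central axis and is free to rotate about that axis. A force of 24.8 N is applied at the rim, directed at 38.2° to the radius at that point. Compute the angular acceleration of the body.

Only the tangential component produces torque: τ = F R sinθ = (24.8)(0.675) sin 38.2° = 10.35 N·m.
Newton's second law for rotation, τ = Iα, gives α = τ/I = 10.35/1.230 = 8.416 rad/s².

α ≈ 8.42 rad/s²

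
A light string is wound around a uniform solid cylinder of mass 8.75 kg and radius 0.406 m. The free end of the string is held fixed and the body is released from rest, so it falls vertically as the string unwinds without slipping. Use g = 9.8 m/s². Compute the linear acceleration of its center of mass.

Translation: Mg − T = Ma. Rotation about the center: TR = Iα with I = ½MR².
With a = αR: T = (I/R²)a = (1/2)M a, so Mg = (1 + 0.5000)Ma.
a = g/(1 + 0.5000) = 9.8/1.500 = 6.533 m/s².

a ≈ 6.53 m/s²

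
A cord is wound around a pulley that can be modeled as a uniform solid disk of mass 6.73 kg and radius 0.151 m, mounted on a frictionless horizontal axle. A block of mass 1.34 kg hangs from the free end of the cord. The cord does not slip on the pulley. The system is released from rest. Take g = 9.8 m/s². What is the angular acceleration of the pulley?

α ≈ 18.5 rad/s²

I = ½MR² = (1/2)(6.73)(0.151)² = 0.07673 kg·m².
Block: mg − T = ma. Pulley: TR = Iα. No-slip: a = αR, so T = (I/R²)a = 3.365·a.
Then mg = (m + 3.365)a, so a = (1.34)(9.8)/(1.34 + 3.365) = 2.791 m/s².
α = a/R = 2.791/0.151 = 18.48 rad/s².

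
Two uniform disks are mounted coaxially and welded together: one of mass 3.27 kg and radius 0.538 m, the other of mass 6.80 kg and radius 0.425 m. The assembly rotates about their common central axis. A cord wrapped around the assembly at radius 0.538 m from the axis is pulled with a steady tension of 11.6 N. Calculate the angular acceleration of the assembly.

I = ½M₁R₁² + ½M₂R₂² = ½(3.27)(0.538)² + ½(6.80)(0.425)² = 1.087 kg·m².
τ = F r = (11.6)(0.538) = 6.241 N·m.
α = τ/I = 6.241/1.087 = 5.739 rad/s².

α ≈ 5.74 rad/s²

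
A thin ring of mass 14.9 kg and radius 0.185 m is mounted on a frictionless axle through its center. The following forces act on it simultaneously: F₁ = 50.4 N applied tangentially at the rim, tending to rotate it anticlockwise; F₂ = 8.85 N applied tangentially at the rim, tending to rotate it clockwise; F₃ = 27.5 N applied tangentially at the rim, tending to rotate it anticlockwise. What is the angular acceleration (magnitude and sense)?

I = MR² = (14.9)(0.185)² = 0.5100 kg·m².
Taking anticlockwise as positive: τ₁ = +(50.4)(0.185) = +9.324 N·m; τ₂ = −(8.85)(0.185) = −1.637 N·m; τ₃ = +(27.5)(0.185) = +5.088 N·m.
Net torque τ = 12.77 N·m.
α = τ/I = 12.77/0.5100 = 25.05 rad/s².

α ≈ 25.0 rad/s², anticlockwise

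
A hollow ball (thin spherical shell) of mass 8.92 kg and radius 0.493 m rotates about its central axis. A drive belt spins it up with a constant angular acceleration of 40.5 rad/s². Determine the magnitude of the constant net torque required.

τ ≈ 58.5 N·m

I = (2/3)MR² = (2/3)(8.92)(0.493)² = 1.445 kg·m².
τ = Iα = (1.445)(40.50) = 58.54 N·m.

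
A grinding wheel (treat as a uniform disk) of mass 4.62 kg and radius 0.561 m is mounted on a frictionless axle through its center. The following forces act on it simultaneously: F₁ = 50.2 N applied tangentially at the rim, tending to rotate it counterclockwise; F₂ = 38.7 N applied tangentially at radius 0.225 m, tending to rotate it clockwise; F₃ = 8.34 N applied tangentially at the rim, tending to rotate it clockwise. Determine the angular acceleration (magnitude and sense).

α ≈ 20.3 rad/s², counterclockwise

I = ½MR² = (1/2)(4.62)(0.561)² = 0.7270 kg·m².
Taking counterclockwise as positive: τ₁ = +(50.2)(0.561) = +28.16 N·m; τ₂ = −(38.7)(0.225) = −8.708 N·m; τ₃ = −(8.34)(0.561) = −4.679 N·m.
Net torque τ = 14.78 N·m.
α = τ/I = 14.78/0.7270 = 20.32 rad/s².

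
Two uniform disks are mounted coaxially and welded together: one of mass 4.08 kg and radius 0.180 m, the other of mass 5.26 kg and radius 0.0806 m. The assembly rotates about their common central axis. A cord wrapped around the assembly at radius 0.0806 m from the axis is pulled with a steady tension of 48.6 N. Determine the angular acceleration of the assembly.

α ≈ 47.1 rad/s²

I = ½M₁R₁² + ½M₂R₂² = ½(4.08)(0.180)² + ½(5.26)(0.0806)² = 0.08318 kg·m².
τ = F r = (48.6)(0.0806) = 3.917 N·m.
α = τ/I = 3.917/0.08318 = 47.09 rad/s².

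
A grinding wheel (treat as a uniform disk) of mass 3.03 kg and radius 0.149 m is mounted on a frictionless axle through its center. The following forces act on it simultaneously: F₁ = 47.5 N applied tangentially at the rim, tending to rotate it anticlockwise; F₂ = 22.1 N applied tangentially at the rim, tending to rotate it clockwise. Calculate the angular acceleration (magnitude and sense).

α ≈ 113 rad/s², anticlockwise

I = ½MR² = (1/2)(3.03)(0.149)² = 0.03363 kg·m².
Taking anticlockwise as positive: τ₁ = +(47.5)(0.149) = +7.077 N·m; τ₂ = −(22.1)(0.149) = −3.293 N·m.
Net torque τ = 3.785 N·m.
α = τ/I = 3.785/0.03363 = 112.5 rad/s².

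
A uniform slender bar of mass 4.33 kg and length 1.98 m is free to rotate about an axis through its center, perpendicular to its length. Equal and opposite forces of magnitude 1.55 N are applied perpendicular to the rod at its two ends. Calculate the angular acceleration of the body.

α ≈ 2.17 rad/s²

I = (1/12)ML² = (1/12)(4.33)(1.98)² = 1.415 kg·m².
The couple gives τ = F·(L/2) + F·(L/2) = F L = (1.55)(1.98) = 3.069 N·m.
Newton's second law for rotation, τ = Iα, gives α = τ/I = 3.069/1.415 = 2.170 rad/s².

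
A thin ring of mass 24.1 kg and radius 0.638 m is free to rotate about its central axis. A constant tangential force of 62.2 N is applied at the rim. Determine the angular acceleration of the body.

α ≈ 4.05 rad/s²

I = MR² = (24.1)(0.638)² = 9.810 kg·m².
τ = F R = (62.2)(0.638) = 39.68 N·m.
From τ = Iα: α = 39.68/9.810 = 4.045 rad/s².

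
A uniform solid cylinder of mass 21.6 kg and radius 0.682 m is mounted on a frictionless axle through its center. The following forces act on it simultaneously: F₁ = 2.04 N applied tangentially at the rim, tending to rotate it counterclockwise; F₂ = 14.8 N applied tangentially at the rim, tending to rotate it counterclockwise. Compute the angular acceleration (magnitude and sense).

α ≈ 2.29 rad/s², counterclockwise

I = ½MR² = (1/2)(21.6)(0.682)² = 5.023 kg·m².
Taking counterclockwise as positive: τ₁ = +(2.04)(0.682) = +1.391 N·m; τ₂ = +(14.8)(0.682) = +10.09 N·m.
Net torque τ = 11.48 N·m.
α = τ/I = 11.48/5.023 = 2.286 rad/s².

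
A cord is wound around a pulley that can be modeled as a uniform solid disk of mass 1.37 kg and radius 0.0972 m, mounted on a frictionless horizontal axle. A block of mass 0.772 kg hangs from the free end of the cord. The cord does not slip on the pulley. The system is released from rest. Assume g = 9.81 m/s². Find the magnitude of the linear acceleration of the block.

a ≈ 5.20 m/s²

I = ½MR² = (1/2)(1.37)(0.0972)² = 0.006472 kg·m².
Block: mg − T = ma. Pulley: TR = Iα. No-slip: a = αR, so T = (I/R²)a = 0.6850·a.
Then mg = (m + 0.6850)a, so a = (0.772)(9.81)/(0.772 + 0.6850) = 5.198 m/s².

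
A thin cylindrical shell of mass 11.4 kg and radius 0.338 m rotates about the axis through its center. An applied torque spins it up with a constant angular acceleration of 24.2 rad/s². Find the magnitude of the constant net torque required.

τ ≈ 31.5 N·m

I = MR² = (11.4)(0.338)² = 1.302 kg·m².
τ = Iα = (1.302)(24.20) = 31.52 N·m.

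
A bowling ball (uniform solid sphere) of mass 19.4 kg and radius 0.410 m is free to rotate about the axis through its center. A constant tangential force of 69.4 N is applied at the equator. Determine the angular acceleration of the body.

I = (2/5)MR² = (2/5)(19.4)(0.410)² = 1.304 kg·m².
τ = F R = (69.4)(0.410) = 28.45 N·m.
Newton's second law for rotation, τ = Iα, gives α = τ/I = 28.45/1.304 = 21.81 rad/s².

α ≈ 21.8 rad/s²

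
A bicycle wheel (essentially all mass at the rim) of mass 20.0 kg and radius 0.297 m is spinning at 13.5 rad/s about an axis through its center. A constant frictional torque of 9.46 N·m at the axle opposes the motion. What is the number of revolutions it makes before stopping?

I = MR² = (20.0)(0.297)² = 1.764 kg·m².
The net torque has magnitude 9.46 N·m, opposing ω.
|α| = τ/I = 9.460/1.764 = 5.362 rad/s² (deceleration).
ω² = ω₀² − 2|α|θ with ω = 0 ⇒ θ = ω₀²/(2|α|) = 16.99 rad = 2.705 rev.

≈ 2.70 revolutions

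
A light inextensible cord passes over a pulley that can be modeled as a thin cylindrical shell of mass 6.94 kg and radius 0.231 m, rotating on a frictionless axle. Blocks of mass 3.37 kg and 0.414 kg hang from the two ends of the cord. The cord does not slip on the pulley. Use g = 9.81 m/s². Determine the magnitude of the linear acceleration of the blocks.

a ≈ 2.70 m/s²

I = MR² = (6.94)(0.231)² = 0.3703 kg·m².
Heavier block: m₁g − T₁ = m₁a. Lighter block: T₂ − m₂g = m₂a.
Pulley: (T₁ − T₂)R = Iα = I(a/R), so T₁ − T₂ = (I/R²)a = 1·M_p a = 6.940·a.
Adding the three: (m₁ − m₂)g = (m₁ + m₂ + 6.940)a, so a = (3.37 − 0.414)(9.81)/(3.37 + 0.414 + 6.940) = 2.704 m/s².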